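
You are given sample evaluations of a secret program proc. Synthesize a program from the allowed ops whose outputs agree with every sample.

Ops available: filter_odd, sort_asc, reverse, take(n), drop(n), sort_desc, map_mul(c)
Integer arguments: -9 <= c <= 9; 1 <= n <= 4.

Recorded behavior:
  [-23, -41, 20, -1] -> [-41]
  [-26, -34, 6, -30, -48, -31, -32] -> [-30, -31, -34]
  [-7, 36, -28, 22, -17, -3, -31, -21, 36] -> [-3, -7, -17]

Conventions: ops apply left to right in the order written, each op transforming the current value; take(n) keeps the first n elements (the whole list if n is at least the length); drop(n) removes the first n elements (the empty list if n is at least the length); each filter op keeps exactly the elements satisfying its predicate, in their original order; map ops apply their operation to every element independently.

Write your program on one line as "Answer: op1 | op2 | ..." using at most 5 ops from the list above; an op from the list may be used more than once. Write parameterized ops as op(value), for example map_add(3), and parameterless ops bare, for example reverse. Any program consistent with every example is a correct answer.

reverse | drop(1) | sort_desc | drop(2) | take(3)

Check, running the answer program on each example:
  [-23, -41, 20, -1] -> [-1, 20, -41, -23] -> [20, -41, -23] -> [20, -23, -41] -> [-41] -> [-41]
  [-26, -34, 6, -30, -48, -31, -32] -> [-32, -31, -48, -30, 6, -34, -26] -> [-31, -48, -30, 6, -34, -26] -> [6, -26, -30, -31, -34, -48] -> [-30, -31, -34, -48] -> [-30, -31, -34]
  [-7, 36, -28, 22, -17, -3, -31, -21, 36] -> [36, -21, -31, -3, -17, 22, -28, 36, -7] -> [-21, -31, -3, -17, 22, -28, 36, -7] -> [36, 22, -3, -7, -17, -21, -28, -31] -> [-3, -7, -17, -21, -28, -31] -> [-3, -7, -17]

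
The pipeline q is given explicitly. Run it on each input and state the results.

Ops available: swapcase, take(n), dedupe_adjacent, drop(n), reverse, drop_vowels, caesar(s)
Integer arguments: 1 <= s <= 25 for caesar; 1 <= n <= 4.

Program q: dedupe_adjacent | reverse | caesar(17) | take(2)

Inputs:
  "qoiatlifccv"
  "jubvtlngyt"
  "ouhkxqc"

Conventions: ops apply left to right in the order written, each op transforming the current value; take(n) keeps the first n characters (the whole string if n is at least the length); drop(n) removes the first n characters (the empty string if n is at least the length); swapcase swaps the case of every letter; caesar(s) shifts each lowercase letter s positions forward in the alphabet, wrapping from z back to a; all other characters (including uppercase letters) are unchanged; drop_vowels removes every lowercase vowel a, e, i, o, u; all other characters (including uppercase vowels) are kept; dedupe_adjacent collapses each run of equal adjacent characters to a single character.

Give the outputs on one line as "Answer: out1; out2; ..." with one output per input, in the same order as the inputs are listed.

Execution, op by op:
  "qoiatlifccv" -> "qoiatlifcv" -> "vcfiltaioq" -> "mtwzckrzfh" -> "mt"
  "jubvtlngyt" -> "jubvtlngyt" -> "tygnltvbuj" -> "kpxeckmsla" -> "kp"
  "ouhkxqc" -> "ouhkxqc" -> "cqxkhuo" -> "thobylf" -> "th"

"mt"; "kp"; "th"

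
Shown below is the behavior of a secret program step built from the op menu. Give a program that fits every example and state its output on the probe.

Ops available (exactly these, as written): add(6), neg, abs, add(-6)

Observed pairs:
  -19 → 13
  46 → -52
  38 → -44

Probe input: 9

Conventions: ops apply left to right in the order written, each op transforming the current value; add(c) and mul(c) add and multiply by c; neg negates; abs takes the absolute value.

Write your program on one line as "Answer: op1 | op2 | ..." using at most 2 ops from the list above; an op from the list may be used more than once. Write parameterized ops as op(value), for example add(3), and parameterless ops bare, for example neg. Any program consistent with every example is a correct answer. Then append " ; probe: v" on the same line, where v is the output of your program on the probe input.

neg | add(-6) ; probe: -15

Check, running the answer program on each example:
  -19 -> 19 -> 13
  46 -> -46 -> -52
  38 -> -38 -> -44
  probe: 9 -> -9 -> -15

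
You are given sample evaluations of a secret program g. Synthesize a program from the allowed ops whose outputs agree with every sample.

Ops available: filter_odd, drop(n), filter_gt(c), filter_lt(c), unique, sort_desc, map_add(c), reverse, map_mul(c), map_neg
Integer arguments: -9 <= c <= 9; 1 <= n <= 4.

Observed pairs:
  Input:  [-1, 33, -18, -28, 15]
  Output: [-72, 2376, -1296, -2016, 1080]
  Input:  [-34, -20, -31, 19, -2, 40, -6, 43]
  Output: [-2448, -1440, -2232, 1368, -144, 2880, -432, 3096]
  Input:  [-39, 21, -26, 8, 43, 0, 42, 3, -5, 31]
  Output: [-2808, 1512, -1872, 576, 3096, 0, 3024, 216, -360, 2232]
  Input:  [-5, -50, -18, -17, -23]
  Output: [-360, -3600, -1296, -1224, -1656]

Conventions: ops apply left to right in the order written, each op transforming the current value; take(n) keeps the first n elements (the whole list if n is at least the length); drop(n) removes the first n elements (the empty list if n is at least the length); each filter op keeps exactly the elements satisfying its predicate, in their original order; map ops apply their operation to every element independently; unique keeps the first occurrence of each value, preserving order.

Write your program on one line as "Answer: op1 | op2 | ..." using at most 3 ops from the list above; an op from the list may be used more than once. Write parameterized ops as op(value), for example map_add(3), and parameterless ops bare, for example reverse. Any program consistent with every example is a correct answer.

map_mul(9) | map_mul(8)

Check, running the answer program on each example:
  [-1, 33, -18, -28, 15] -> [-9, 297, -162, -252, 135] -> [-72, 2376, -1296, -2016, 1080]
  [-34, -20, -31, 19, -2, 40, -6, 43] -> [-306, -180, -279, 171, -18, 360, -54, 387] -> [-2448, -1440, -2232, 1368, -144, 2880, -432, 3096]
  [-39, 21, -26, 8, 43, 0, 42, 3, -5, 31] -> [-351, 189, -234, 72, 387, 0, 378, 27, -45, 279] -> [-2808, 1512, -1872, 576, 3096, 0, 3024, 216, -360, 2232]
  [-5, -50, -18, -17, -23] -> [-45, -450, -162, -153, -207] -> [-360, -3600, -1296, -1224, -1656]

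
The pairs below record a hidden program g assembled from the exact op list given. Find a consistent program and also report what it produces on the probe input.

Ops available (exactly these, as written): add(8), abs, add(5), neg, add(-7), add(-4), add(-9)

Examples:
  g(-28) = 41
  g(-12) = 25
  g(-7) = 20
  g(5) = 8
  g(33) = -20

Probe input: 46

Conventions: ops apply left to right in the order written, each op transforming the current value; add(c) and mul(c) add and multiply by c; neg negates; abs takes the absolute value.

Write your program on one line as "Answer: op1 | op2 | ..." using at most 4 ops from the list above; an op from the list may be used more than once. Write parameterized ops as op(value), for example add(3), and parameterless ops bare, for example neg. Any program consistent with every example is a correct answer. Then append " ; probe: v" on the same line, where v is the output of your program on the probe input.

add(-9) | add(-4) | neg ; probe: -33

Check, running the answer program on each example:
  -28 -> -37 -> -41 -> 41
  -12 -> -21 -> -25 -> 25
  -7 -> -16 -> -20 -> 20
  5 -> -4 -> -8 -> 8
  33 -> 24 -> 20 -> -20
  probe: 46 -> 37 -> 33 -> -33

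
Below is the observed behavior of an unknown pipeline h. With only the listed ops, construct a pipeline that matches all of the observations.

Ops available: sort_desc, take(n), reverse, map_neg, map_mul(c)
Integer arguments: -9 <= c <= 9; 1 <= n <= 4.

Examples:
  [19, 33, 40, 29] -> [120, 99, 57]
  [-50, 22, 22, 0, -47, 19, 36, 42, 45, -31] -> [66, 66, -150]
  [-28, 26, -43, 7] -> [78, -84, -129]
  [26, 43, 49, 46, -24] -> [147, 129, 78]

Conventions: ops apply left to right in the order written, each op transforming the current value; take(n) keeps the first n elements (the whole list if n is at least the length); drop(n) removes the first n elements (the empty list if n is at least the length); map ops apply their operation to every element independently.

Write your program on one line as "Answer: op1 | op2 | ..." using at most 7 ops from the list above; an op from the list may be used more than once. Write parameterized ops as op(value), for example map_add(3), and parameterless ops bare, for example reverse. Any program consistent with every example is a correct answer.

take(3) | map_mul(3) | map_neg | reverse | map_neg | sort_desc

Check, running the answer program on each example:
  [19, 33, 40, 29] -> [19, 33, 40] -> [57, 99, 120] -> [-57, -99, -120] -> [-120, -99, -57] -> [120, 99, 57] -> [120, 99, 57]
  [-50, 22, 22, 0, -47, 19, 36, 42, 45, -31] -> [-50, 22, 22] -> [-150, 66, 66] -> [150, -66, -66] -> [-66, -66, 150] -> [66, 66, -150] -> [66, 66, -150]
  [-28, 26, -43, 7] -> [-28, 26, -43] -> [-84, 78, -129] -> [84, -78, 129] -> [129, -78, 84] -> [-129, 78, -84] -> [78, -84, -129]
  [26, 43, 49, 46, -24] -> [26, 43, 49] -> [78, 129, 147] -> [-78, -129, -147] -> [-147, -129, -78] -> [147, 129, 78] -> [147, 129, 78]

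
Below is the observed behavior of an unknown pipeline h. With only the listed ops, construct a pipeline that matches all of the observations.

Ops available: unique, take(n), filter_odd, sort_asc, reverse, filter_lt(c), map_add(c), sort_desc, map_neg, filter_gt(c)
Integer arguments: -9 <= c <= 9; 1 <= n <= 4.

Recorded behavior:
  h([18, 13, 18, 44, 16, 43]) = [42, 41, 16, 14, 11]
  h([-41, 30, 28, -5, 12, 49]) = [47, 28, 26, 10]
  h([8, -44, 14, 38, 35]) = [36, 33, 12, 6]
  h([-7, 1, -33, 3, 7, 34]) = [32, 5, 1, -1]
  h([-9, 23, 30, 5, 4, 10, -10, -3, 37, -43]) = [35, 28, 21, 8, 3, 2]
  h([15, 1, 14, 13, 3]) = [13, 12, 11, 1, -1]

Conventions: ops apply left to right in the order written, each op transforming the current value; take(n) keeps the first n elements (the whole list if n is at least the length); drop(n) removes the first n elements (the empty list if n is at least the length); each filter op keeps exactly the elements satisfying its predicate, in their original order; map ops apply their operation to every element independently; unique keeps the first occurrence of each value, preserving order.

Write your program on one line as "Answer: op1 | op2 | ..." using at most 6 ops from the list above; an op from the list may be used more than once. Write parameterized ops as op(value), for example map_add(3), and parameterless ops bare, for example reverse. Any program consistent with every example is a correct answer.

filter_gt(-6) | sort_asc | sort_desc | filter_gt(-3) | map_add(-2) | unique

Check, running the answer program on each example:
  [18, 13, 18, 44, 16, 43] -> [18, 13, 18, 44, 16, 43] -> [13, 16, 18, 18, 43, 44] -> [44, 43, 18, 18, 16, 13] -> [44, 43, 18, 18, 16, 13] -> [42, 41, 16, 16, 14, 11] -> [42, 41, 16, 14, 11]
  [-41, 30, 28, -5, 12, 49] -> [30, 28, -5, 12, 49] -> [-5, 12, 28, 30, 49] -> [49, 30, 28, 12, -5] -> [49, 30, 28, 12] -> [47, 28, 26, 10] -> [47, 28, 26, 10]
  [8, -44, 14, 38, 35] -> [8, 14, 38, 35] -> [8, 14, 35, 38] -> [38, 35, 14, 8] -> [38, 35, 14, 8] -> [36, 33, 12, 6] -> [36, 33, 12, 6]
  [-7, 1, -33, 3, 7, 34] -> [1, 3, 7, 34] -> [1, 3, 7, 34] -> [34, 7, 3, 1] -> [34, 7, 3, 1] -> [32, 5, 1, -1] -> [32, 5, 1, -1]
  [-9, 23, 30, 5, 4, 10, -10, -3, 37, -43] -> [23, 30, 5, 4, 10, -3, 37] -> [-3, 4, 5, 10, 23, 30, 37] -> [37, 30, 23, 10, 5, 4, -3] -> [37, 30, 23, 10, 5, 4] -> [35, 28, 21, 8, 3, 2] -> [35, 28, 21, 8, 3, 2]
  [15, 1, 14, 13, 3] -> [15, 1, 14, 13, 3] -> [1, 3, 13, 14, 15] -> [15, 14, 13, 3, 1] -> [15, 14, 13, 3, 1] -> [13, 12, 11, 1, -1] -> [13, 12, 11, 1, -1]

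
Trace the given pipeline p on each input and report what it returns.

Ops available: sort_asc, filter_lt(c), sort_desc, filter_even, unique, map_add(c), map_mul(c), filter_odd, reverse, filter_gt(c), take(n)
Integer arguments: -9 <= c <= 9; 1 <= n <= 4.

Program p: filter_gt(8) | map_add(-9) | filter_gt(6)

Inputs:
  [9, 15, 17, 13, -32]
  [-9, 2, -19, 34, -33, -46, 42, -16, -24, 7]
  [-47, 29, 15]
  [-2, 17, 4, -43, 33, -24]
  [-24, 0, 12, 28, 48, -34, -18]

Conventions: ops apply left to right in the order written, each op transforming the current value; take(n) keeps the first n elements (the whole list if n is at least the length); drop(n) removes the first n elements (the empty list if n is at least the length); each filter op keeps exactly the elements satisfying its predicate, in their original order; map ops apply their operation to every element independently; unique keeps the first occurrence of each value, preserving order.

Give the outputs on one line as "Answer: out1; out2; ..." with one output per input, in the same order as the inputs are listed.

Execution, op by op:
  [9, 15, 17, 13, -32] -> [9, 15, 17, 13] -> [0, 6, 8, 4] -> [8]
  [-9, 2, -19, 34, -33, -46, 42, -16, -24, 7] -> [34, 42] -> [25, 33] -> [25, 33]
  [-47, 29, 15] -> [29, 15] -> [20, 6] -> [20]
  [-2, 17, 4, -43, 33, -24] -> [17, 33] -> [8, 24] -> [8, 24]
  [-24, 0, 12, 28, 48, -34, -18] -> [12, 28, 48] -> [3, 19, 39] -> [19, 39]

[8]; [25, 33]; [20]; [8, 24]; [19, 39]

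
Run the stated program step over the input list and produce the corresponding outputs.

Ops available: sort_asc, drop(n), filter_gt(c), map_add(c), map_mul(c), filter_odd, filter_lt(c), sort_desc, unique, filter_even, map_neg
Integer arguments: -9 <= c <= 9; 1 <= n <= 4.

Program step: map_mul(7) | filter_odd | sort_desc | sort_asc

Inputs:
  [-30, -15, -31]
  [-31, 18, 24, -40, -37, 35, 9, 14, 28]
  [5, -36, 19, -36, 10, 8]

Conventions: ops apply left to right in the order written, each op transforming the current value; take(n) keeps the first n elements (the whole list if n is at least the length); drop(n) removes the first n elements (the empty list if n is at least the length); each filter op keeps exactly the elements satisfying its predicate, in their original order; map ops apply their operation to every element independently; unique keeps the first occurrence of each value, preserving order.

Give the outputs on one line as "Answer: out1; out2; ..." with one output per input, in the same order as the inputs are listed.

[-217, -105]; [-259, -217, 63, 245]; [35, 133]

Execution, op by op:
  [-30, -15, -31] -> [-210, -105, -217] -> [-105, -217] -> [-105, -217] -> [-217, -105]
  [-31, 18, 24, -40, -37, 35, 9, 14, 28] -> [-217, 126, 168, -280, -259, 245, 63, 98, 196] -> [-217, -259, 245, 63] -> [245, 63, -217, -259] -> [-259, -217, 63, 245]
  [5, -36, 19, -36, 10, 8] -> [35, -252, 133, -252, 70, 56] -> [35, 133] -> [133, 35] -> [35, 133]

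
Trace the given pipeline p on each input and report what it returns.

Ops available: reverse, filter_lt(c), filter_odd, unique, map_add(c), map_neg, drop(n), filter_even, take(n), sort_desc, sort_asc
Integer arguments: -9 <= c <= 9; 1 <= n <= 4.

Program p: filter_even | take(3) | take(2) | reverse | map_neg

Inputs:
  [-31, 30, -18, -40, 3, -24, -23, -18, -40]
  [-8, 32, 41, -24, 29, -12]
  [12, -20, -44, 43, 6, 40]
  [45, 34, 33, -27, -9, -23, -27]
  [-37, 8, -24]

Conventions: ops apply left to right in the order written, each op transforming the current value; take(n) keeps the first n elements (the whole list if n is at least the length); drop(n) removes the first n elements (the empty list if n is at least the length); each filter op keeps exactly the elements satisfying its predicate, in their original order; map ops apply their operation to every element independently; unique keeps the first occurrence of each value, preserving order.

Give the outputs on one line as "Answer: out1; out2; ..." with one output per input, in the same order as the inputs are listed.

Execution, op by op:
  [-31, 30, -18, -40, 3, -24, -23, -18, -40] -> [30, -18, -40, -24, -18, -40] -> [30, -18, -40] -> [30, -18] -> [-18, 30] -> [18, -30]
  [-8, 32, 41, -24, 29, -12] -> [-8, 32, -24, -12] -> [-8, 32, -24] -> [-8, 32] -> [32, -8] -> [-32, 8]
  [12, -20, -44, 43, 6, 40] -> [12, -20, -44, 6, 40] -> [12, -20, -44] -> [12, -20] -> [-20, 12] -> [20, -12]
  [45, 34, 33, -27, -9, -23, -27] -> [34] -> [34] -> [34] -> [34] -> [-34]
  [-37, 8, -24] -> [8, -24] -> [8, -24] -> [8, -24] -> [-24, 8] -> [24, -8]

[18, -30]; [-32, 8]; [20, -12]; [-34]; [24, -8]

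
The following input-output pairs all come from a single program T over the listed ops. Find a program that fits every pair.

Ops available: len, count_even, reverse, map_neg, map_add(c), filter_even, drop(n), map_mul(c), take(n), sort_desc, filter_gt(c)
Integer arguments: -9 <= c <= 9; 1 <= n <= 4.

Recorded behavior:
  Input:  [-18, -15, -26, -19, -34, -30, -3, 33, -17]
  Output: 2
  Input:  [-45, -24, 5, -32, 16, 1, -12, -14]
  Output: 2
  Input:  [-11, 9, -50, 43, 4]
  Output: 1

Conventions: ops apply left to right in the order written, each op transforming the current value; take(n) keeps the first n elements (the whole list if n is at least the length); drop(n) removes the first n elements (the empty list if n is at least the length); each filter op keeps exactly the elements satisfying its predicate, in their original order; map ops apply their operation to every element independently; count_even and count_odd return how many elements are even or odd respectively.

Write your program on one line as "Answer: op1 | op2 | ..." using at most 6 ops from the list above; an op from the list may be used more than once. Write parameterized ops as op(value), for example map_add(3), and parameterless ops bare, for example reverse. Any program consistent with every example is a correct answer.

take(4) | filter_even | map_add(-5) | map_neg | reverse | len

Check, running the answer program on each example:
  [-18, -15, -26, -19, -34, -30, -3, 33, -17] -> [-18, -15, -26, -19] -> [-18, -26] -> [-23, -31] -> [23, 31] -> [31, 23] -> 2
  [-45, -24, 5, -32, 16, 1, -12, -14] -> [-45, -24, 5, -32] -> [-24, -32] -> [-29, -37] -> [29, 37] -> [37, 29] -> 2
  [-11, 9, -50, 43, 4] -> [-11, 9, -50, 43] -> [-50] -> [-55] -> [55] -> [55] -> 1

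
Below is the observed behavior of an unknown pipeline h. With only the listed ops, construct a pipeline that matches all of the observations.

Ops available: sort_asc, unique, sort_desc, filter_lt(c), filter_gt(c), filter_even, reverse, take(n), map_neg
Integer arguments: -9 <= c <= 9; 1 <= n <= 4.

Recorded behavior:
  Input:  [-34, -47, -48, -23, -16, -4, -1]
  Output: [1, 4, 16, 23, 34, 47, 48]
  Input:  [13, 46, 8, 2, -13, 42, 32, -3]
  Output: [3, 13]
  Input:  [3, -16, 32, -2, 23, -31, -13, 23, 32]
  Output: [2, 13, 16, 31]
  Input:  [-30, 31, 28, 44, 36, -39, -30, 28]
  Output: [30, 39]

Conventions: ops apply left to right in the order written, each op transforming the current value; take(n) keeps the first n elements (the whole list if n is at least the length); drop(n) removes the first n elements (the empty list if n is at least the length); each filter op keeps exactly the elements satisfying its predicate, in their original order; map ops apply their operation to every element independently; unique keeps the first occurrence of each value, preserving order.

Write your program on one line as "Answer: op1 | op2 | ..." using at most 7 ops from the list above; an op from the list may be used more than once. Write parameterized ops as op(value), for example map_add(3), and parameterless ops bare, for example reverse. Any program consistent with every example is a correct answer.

sort_asc | unique | map_neg | sort_asc | filter_gt(-4) | filter_gt(-1)

Check, running the answer program on each example:
  [-34, -47, -48, -23, -16, -4, -1] -> [-48, -47, -34, -23, -16, -4, -1] -> [-48, -47, -34, -23, -16, -4, -1] -> [48, 47, 34, 23, 16, 4, 1] -> [1, 4, 16, 23, 34, 47, 48] -> [1, 4, 16, 23, 34, 47, 48] -> [1, 4, 16, 23, 34, 47, 48]
  [13, 46, 8, 2, -13, 42, 32, -3] -> [-13, -3, 2, 8, 13, 32, 42, 46] -> [-13, -3, 2, 8, 13, 32, 42, 46] -> [13, 3, -2, -8, -13, -32, -42, -46] -> [-46, -42, -32, -13, -8, -2, 3, 13] -> [-2, 3, 13] -> [3, 13]
  [3, -16, 32, -2, 23, -31, -13, 23, 32] -> [-31, -16, -13, -2, 3, 23, 23, 32, 32] -> [-31, -16, -13, -2, 3, 23, 32] -> [31, 16, 13, 2, -3, -23, -32] -> [-32, -23, -3, 2, 13, 16, 31] -> [-3, 2, 13, 16, 31] -> [2, 13, 16, 31]
  [-30, 31, 28, 44, 36, -39, -30, 28] -> [-39, -30, -30, 28, 28, 31, 36, 44] -> [-39, -30, 28, 31, 36, 44] -> [39, 30, -28, -31, -36, -44] -> [-44, -36, -31, -28, 30, 39] -> [30, 39] -> [30, 39]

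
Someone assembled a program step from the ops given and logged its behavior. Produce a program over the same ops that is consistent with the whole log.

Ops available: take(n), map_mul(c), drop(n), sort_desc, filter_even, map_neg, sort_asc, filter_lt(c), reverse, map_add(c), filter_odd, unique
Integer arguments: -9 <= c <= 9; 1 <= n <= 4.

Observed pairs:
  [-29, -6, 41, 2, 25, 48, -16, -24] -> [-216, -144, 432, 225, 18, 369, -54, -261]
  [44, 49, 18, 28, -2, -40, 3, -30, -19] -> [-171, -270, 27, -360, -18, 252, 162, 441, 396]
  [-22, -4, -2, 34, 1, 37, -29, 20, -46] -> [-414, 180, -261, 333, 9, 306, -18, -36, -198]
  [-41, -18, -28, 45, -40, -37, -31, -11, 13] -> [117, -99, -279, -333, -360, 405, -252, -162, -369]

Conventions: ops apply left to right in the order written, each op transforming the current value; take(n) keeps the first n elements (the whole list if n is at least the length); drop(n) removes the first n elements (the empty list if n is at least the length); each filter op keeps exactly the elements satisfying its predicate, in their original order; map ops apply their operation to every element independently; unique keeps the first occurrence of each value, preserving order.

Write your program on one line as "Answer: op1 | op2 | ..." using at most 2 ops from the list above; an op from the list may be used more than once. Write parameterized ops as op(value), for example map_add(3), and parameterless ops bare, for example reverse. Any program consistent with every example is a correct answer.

reverse | map_mul(9)

Check, running the answer program on each example:
  [-29, -6, 41, 2, 25, 48, -16, -24] -> [-24, -16, 48, 25, 2, 41, -6, -29] -> [-216, -144, 432, 225, 18, 369, -54, -261]
  [44, 49, 18, 28, -2, -40, 3, -30, -19] -> [-19, -30, 3, -40, -2, 28, 18, 49, 44] -> [-171, -270, 27, -360, -18, 252, 162, 441, 396]
  [-22, -4, -2, 34, 1, 37, -29, 20, -46] -> [-46, 20, -29, 37, 1, 34, -2, -4, -22] -> [-414, 180, -261, 333, 9, 306, -18, -36, -198]
  [-41, -18, -28, 45, -40, -37, -31, -11, 13] -> [13, -11, -31, -37, -40, 45, -28, -18, -41] -> [117, -99, -279, -333, -360, 405, -252, -162, -369]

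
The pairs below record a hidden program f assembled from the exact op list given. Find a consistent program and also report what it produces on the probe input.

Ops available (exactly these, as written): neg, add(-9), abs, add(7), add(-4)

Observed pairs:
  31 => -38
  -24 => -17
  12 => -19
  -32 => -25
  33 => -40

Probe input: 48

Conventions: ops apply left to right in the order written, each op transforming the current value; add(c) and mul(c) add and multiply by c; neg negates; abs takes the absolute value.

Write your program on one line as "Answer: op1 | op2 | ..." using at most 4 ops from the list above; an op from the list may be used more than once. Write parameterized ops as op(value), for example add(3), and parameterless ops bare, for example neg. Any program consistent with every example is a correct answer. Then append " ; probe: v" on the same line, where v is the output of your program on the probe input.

add(7) | abs | neg ; probe: -55

Check, running the answer program on each example:
  31 -> 38 -> 38 -> -38
  -24 -> -17 -> 17 -> -17
  12 -> 19 -> 19 -> -19
  -32 -> -25 -> 25 -> -25
  33 -> 40 -> 40 -> -40
  probe: 48 -> 55 -> 55 -> -55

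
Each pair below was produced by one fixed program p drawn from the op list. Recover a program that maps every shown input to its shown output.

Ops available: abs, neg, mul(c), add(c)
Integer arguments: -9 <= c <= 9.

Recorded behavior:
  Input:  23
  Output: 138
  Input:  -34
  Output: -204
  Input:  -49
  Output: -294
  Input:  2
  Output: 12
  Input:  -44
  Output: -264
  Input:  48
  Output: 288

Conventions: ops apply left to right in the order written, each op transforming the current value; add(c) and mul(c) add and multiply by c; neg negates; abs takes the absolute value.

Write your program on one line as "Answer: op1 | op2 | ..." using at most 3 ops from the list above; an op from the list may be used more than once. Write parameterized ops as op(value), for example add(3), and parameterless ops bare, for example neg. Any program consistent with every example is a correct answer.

mul(-6) | neg

Check, running the answer program on each example:
  23 -> -138 -> 138
  -34 -> 204 -> -204
  -49 -> 294 -> -294
  2 -> -12 -> 12
  -44 -> 264 -> -264
  48 -> -288 -> 288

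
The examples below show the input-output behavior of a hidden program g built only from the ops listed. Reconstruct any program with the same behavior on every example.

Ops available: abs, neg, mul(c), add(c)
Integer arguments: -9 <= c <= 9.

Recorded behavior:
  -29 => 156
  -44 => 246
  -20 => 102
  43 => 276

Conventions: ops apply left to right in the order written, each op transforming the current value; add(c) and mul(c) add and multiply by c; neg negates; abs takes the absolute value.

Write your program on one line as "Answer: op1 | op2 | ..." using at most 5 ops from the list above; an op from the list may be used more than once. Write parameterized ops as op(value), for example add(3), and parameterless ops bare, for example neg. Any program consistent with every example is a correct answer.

add(3) | abs | mul(-6) | neg

Check, running the answer program on each example:
  -29 -> -26 -> 26 -> -156 -> 156
  -44 -> -41 -> 41 -> -246 -> 246
  -20 -> -17 -> 17 -> -102 -> 102
  43 -> 46 -> 46 -> -276 -> 276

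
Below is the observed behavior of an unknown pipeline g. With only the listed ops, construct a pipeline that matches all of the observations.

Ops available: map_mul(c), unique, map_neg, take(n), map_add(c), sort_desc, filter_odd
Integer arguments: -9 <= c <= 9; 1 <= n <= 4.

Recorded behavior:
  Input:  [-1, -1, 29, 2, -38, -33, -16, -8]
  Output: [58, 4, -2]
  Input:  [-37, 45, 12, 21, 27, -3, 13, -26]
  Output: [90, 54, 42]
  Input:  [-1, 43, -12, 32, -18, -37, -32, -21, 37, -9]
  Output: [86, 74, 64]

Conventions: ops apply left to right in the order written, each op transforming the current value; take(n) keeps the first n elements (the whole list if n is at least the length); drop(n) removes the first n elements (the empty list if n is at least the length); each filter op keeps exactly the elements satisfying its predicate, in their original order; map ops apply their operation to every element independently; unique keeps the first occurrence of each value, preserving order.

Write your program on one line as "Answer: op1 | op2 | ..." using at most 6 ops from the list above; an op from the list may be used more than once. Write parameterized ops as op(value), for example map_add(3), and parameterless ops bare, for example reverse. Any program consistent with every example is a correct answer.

map_neg | unique | map_mul(-2) | sort_desc | take(3)

Check, running the answer program on each example:
  [-1, -1, 29, 2, -38, -33, -16, -8] -> [1, 1, -29, -2, 38, 33, 16, 8] -> [1, -29, -2, 38, 33, 16, 8] -> [-2, 58, 4, -76, -66, -32, -16] -> [58, 4, -2, -16, -32, -66, -76] -> [58, 4, -2]
  [-37, 45, 12, 21, 27, -3, 13, -26] -> [37, -45, -12, -21, -27, 3, -13, 26] -> [37, -45, -12, -21, -27, 3, -13, 26] -> [-74, 90, 24, 42, 54, -6, 26, -52] -> [90, 54, 42, 26, 24, -6, -52, -74] -> [90, 54, 42]
  [-1, 43, -12, 32, -18, -37, -32, -21, 37, -9] -> [1, -43, 12, -32, 18, 37, 32, 21, -37, 9] -> [1, -43, 12, -32, 18, 37, 32, 21, -37, 9] -> [-2, 86, -24, 64, -36, -74, -64, -42, 74, -18] -> [86, 74, 64, -2, -18, -24, -36, -42, -64, -74] -> [86, 74, 64]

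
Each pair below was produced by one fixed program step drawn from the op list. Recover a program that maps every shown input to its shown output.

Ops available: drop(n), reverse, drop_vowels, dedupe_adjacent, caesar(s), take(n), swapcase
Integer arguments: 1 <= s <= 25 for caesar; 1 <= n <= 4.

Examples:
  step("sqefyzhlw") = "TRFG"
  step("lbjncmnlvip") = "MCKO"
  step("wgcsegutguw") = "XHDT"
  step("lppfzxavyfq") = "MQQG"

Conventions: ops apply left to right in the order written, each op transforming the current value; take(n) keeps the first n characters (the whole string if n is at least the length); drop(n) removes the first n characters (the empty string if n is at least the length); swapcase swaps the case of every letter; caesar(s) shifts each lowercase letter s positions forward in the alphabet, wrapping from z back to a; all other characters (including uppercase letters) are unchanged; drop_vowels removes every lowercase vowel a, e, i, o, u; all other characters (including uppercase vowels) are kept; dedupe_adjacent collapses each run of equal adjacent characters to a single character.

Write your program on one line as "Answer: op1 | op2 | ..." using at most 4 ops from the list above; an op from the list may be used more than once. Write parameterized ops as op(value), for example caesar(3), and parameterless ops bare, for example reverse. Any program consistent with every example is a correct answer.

take(4) | caesar(1) | swapcase

Check, running the answer program on each example:
  "sqefyzhlw" -> "sqef" -> "trfg" -> "TRFG"
  "lbjncmnlvip" -> "lbjn" -> "mcko" -> "MCKO"
  "wgcsegutguw" -> "wgcs" -> "xhdt" -> "XHDT"
  "lppfzxavyfq" -> "lppf" -> "mqqg" -> "MQQG"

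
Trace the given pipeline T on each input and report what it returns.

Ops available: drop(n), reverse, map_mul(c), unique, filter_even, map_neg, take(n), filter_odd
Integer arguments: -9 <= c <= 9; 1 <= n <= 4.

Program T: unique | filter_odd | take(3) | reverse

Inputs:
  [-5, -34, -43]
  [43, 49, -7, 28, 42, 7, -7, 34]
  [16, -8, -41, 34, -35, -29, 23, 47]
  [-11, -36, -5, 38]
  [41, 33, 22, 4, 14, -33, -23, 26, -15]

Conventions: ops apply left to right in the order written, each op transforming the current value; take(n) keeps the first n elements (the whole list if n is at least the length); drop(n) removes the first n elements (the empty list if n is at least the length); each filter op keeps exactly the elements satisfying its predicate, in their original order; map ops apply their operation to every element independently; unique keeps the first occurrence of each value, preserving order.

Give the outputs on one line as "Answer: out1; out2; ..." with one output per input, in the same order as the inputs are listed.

Execution, op by op:
  [-5, -34, -43] -> [-5, -34, -43] -> [-5, -43] -> [-5, -43] -> [-43, -5]
  [43, 49, -7, 28, 42, 7, -7, 34] -> [43, 49, -7, 28, 42, 7, 34] -> [43, 49, -7, 7] -> [43, 49, -7] -> [-7, 49, 43]
  [16, -8, -41, 34, -35, -29, 23, 47] -> [16, -8, -41, 34, -35, -29, 23, 47] -> [-41, -35, -29, 23, 47] -> [-41, -35, -29] -> [-29, -35, -41]
  [-11, -36, -5, 38] -> [-11, -36, -5, 38] -> [-11, -5] -> [-11, -5] -> [-5, -11]
  [41, 33, 22, 4, 14, -33, -23, 26, -15] -> [41, 33, 22, 4, 14, -33, -23, 26, -15] -> [41, 33, -33, -23, -15] -> [41, 33, -33] -> [-33, 33, 41]

[-43, -5]; [-7, 49, 43]; [-29, -35, -41]; [-5, -11]; [-33, 33, 41]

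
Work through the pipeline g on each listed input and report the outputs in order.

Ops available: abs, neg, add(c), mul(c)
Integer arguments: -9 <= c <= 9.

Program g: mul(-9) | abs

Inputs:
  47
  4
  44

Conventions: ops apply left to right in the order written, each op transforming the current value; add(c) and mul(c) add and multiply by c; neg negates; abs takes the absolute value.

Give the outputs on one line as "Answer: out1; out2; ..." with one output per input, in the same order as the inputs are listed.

423; 36; 396

Execution, op by op:
  47 -> -423 -> 423
  4 -> -36 -> 36
  44 -> -396 -> 396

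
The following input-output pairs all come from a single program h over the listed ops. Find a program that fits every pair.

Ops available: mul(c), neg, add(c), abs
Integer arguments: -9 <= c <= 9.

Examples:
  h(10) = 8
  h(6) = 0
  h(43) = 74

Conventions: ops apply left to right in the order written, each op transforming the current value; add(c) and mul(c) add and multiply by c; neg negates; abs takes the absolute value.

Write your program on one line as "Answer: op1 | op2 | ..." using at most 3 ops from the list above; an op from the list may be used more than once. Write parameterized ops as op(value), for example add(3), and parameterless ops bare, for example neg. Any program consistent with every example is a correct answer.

add(-6) | mul(-1) | mul(-2)

Check, running the answer program on each example:
  10 -> 4 -> -4 -> 8
  6 -> 0 -> 0 -> 0
  43 -> 37 -> -37 -> 74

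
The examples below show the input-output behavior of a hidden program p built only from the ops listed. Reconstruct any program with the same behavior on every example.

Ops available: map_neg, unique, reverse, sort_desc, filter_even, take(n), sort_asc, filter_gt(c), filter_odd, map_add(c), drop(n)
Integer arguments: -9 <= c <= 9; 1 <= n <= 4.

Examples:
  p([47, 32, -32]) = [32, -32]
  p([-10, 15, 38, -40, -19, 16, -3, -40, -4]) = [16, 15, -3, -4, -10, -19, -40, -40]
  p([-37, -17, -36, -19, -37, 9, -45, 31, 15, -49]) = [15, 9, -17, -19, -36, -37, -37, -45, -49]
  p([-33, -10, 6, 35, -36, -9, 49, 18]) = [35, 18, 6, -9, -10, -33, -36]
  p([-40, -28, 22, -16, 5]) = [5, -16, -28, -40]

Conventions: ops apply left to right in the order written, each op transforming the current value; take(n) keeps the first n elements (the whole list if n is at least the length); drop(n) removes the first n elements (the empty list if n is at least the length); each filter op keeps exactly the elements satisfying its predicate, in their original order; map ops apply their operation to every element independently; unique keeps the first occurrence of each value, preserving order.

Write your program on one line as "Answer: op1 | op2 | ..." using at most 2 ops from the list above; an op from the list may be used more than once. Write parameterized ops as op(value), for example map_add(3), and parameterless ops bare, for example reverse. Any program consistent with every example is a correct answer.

sort_desc | drop(1)

Check, running the answer program on each example:
  [47, 32, -32] -> [47, 32, -32] -> [32, -32]
  [-10, 15, 38, -40, -19, 16, -3, -40, -4] -> [38, 16, 15, -3, -4, -10, -19, -40, -40] -> [16, 15, -3, -4, -10, -19, -40, -40]
  [-37, -17, -36, -19, -37, 9, -45, 31, 15, -49] -> [31, 15, 9, -17, -19, -36, -37, -37, -45, -49] -> [15, 9, -17, -19, -36, -37, -37, -45, -49]
  [-33, -10, 6, 35, -36, -9, 49, 18] -> [49, 35, 18, 6, -9, -10, -33, -36] -> [35, 18, 6, -9, -10, -33, -36]
  [-40, -28, 22, -16, 5] -> [22, 5, -16, -28, -40] -> [5, -16, -28, -40]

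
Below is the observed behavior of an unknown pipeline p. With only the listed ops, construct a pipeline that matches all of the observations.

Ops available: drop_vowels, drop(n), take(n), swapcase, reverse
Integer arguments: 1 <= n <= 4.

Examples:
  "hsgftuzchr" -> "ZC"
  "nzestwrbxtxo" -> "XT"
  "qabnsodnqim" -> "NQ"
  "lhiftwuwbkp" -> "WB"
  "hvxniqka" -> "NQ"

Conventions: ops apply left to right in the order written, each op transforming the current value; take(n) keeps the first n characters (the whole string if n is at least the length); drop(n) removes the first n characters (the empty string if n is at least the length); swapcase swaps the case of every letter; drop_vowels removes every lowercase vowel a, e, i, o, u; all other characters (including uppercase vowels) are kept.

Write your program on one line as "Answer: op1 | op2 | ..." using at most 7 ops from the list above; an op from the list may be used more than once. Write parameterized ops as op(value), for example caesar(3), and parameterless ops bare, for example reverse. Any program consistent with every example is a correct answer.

reverse | drop(2) | drop_vowels | take(2) | swapcase | reverse

Check, running the answer program on each example:
  "hsgftuzchr" -> "rhczutfgsh" -> "czutfgsh" -> "cztfgsh" -> "cz" -> "CZ" -> "ZC"
  "nzestwrbxtxo" -> "oxtxbrwtsezn" -> "txbrwtsezn" -> "txbrwtszn" -> "tx" -> "TX" -> "XT"
  "qabnsodnqim" -> "miqndosnbaq" -> "qndosnbaq" -> "qndsnbq" -> "qn" -> "QN" -> "NQ"
  "lhiftwuwbkp" -> "pkbwuwtfihl" -> "bwuwtfihl" -> "bwwtfhl" -> "bw" -> "BW" -> "WB"
  "hvxniqka" -> "akqinxvh" -> "qinxvh" -> "qnxvh" -> "qn" -> "QN" -> "NQ"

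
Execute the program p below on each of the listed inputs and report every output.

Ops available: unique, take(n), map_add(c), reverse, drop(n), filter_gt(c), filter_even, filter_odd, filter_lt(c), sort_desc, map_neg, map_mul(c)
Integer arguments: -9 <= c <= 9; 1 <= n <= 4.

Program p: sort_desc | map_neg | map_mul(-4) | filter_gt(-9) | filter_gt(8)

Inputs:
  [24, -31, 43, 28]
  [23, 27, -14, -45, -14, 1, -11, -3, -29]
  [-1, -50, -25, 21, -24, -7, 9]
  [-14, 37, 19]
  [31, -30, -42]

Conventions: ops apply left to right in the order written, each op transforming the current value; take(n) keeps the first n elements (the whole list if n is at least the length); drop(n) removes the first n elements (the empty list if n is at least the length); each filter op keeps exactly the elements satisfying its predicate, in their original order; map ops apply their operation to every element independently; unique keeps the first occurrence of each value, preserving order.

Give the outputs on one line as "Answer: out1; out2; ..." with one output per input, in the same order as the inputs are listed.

Execution, op by op:
  [24, -31, 43, 28] -> [43, 28, 24, -31] -> [-43, -28, -24, 31] -> [172, 112, 96, -124] -> [172, 112, 96] -> [172, 112, 96]
  [23, 27, -14, -45, -14, 1, -11, -3, -29] -> [27, 23, 1, -3, -11, -14, -14, -29, -45] -> [-27, -23, -1, 3, 11, 14, 14, 29, 45] -> [108, 92, 4, -12, -44, -56, -56, -116, -180] -> [108, 92, 4] -> [108, 92]
  [-1, -50, -25, 21, -24, -7, 9] -> [21, 9, -1, -7, -24, -25, -50] -> [-21, -9, 1, 7, 24, 25, 50] -> [84, 36, -4, -28, -96, -100, -200] -> [84, 36, -4] -> [84, 36]
  [-14, 37, 19] -> [37, 19, -14] -> [-37, -19, 14] -> [148, 76, -56] -> [148, 76] -> [148, 76]
  [31, -30, -42] -> [31, -30, -42] -> [-31, 30, 42] -> [124, -120, -168] -> [124] -> [124]

[172, 112, 96]; [108, 92]; [84, 36]; [148, 76]; [124]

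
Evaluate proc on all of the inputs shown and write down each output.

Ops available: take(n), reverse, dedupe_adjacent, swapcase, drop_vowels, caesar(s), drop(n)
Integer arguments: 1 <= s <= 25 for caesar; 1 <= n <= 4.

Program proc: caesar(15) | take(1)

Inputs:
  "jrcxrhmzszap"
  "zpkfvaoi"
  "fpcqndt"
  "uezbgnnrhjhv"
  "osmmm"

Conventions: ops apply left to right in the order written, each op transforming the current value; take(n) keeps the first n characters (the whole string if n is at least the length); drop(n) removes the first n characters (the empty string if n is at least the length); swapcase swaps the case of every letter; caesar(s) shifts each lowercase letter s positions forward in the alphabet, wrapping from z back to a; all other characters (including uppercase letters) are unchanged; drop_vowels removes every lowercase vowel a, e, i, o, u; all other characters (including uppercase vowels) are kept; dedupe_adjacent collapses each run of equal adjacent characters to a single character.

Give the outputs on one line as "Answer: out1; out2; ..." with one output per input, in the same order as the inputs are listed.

"y"; "o"; "u"; "j"; "d"

Execution, op by op:
  "jrcxrhmzszap" -> "ygrmgwbohope" -> "y"
  "zpkfvaoi" -> "oezukpdx" -> "o"
  "fpcqndt" -> "uerfcsi" -> "u"
  "uezbgnnrhjhv" -> "jtoqvccgwywk" -> "j"
  "osmmm" -> "dhbbb" -> "d"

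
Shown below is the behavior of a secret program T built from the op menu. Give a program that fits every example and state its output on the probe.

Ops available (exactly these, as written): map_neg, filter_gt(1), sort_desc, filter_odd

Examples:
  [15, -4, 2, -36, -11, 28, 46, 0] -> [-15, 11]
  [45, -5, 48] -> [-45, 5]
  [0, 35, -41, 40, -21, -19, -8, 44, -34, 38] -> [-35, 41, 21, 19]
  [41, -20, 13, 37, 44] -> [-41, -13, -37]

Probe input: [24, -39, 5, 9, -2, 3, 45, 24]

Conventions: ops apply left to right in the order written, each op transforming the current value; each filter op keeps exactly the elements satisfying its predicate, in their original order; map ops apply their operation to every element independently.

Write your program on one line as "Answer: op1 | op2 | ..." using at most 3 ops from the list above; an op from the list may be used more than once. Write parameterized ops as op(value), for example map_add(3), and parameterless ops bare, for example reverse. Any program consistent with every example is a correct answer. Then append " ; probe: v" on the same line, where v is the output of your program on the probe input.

map_neg | filter_odd ; probe: [39, -5, -9, -3, -45]

Check, running the answer program on each example:
  [15, -4, 2, -36, -11, 28, 46, 0] -> [-15, 4, -2, 36, 11, -28, -46, 0] -> [-15, 11]
  [45, -5, 48] -> [-45, 5, -48] -> [-45, 5]
  [0, 35, -41, 40, -21, -19, -8, 44, -34, 38] -> [0, -35, 41, -40, 21, 19, 8, -44, 34, -38] -> [-35, 41, 21, 19]
  [41, -20, 13, 37, 44] -> [-41, 20, -13, -37, -44] -> [-41, -13, -37]
  probe: [24, -39, 5, 9, -2, 3, 45, 24] -> [-24, 39, -5, -9, 2, -3, -45, -24] -> [39, -5, -9, -3, -45]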